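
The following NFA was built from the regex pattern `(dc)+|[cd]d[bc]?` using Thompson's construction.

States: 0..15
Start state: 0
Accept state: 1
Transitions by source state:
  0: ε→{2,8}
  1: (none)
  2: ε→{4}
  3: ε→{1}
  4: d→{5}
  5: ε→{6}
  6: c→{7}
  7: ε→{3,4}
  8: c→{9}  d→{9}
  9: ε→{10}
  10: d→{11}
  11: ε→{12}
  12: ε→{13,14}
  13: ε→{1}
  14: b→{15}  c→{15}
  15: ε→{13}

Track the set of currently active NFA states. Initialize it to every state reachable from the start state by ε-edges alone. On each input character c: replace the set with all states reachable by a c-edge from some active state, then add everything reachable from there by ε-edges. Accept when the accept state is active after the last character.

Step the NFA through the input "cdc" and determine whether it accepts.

S₀ = ε-closure({0}) = {0,2,4,8}
'c' @ 1: {9,10}
'd' @ 2: {1,11,12,13,14}  [accepting]
'c' @ 3: {1,13,15}  [accepting]
final: {1,13,15}; accept 1 in set

Answer: ACCEPT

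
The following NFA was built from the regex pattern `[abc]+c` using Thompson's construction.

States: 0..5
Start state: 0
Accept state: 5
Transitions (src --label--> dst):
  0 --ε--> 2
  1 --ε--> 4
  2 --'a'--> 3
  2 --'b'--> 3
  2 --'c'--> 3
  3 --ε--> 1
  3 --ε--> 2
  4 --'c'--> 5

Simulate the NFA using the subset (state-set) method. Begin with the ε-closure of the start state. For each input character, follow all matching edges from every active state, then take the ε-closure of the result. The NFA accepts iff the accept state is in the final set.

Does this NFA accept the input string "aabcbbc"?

Answer: ACCEPT

Steps:
S₀ = ε-closure({0}) = {0,2}
'a' @ 1: {1,2,3,4}
'a' @ 2: {1,2,3,4}
'b' @ 3: {1,2,3,4}
'c' @ 4: {1,2,3,4,5}  (accept∈set)
'b' @ 5: {1,2,3,4}
'b' @ 6: {1,2,3,4}
'c' @ 7: {1,2,3,4,5}  (accept∈set)
end set {1,2,3,4,5} — state 5 in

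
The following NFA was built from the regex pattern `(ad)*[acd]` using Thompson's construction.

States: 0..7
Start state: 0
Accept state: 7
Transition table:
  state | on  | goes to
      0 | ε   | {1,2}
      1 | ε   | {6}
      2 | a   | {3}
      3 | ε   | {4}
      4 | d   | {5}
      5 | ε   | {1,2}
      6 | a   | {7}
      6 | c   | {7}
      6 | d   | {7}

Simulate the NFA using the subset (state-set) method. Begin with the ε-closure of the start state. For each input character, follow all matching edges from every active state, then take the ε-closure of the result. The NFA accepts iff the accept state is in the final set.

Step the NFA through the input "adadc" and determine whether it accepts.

initial (ε-close {0}): {0,1,2,6}
'a' @ 1: {3,4,7}  ✓accept
'd' @ 2: {1,2,5,6}
'a' @ 3: {3,4,7}  ✓accept
'd' @ 4: {1,2,5,6}
'c' @ 5: {7}  ✓accept
after full input: {7}  (accept=7 in)

Answer: ACCEPT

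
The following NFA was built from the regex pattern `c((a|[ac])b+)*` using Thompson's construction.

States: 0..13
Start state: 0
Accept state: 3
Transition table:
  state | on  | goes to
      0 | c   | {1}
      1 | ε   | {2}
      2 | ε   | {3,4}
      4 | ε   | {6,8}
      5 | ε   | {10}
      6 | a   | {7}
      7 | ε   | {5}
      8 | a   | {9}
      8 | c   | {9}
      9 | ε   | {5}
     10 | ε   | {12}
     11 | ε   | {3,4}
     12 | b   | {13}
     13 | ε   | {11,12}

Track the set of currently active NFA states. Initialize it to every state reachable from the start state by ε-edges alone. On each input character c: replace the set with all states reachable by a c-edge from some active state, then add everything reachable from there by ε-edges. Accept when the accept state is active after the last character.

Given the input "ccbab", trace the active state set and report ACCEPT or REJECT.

Answer: ACCEPT

Trace:
S₀ = ε-closure({0}) = {0}
'c' @ 1: {1,2,3,4,6,8}  ✓accept
'c' @ 2: {5,9,10,12}
'b' @ 3: {3,4,6,8,11,12,13}  ✓accept
'a' @ 4: {5,7,9,10,12}
'b' @ 5: {3,4,6,8,11,12,13}  ✓accept
after full input: {3,4,6,8,11,12,13}  (accept=3 in)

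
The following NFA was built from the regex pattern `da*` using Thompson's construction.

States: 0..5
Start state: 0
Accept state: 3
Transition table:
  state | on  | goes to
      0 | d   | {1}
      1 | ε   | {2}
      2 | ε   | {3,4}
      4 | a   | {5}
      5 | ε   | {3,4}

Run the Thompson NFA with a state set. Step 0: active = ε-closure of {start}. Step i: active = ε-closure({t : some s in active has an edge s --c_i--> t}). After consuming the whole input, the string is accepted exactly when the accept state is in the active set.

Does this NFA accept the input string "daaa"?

Answer: ACCEPT

Steps:
initial (ε-close {0}): {0}
'd' @ 1: {1,2,3,4}  ✓accept
'a' @ 2: {3,4,5}  ✓accept
'a' @ 3: {3,4,5}  ✓accept
'a' @ 4: {3,4,5}  ✓accept
after full input: {3,4,5}  (accept=3 in)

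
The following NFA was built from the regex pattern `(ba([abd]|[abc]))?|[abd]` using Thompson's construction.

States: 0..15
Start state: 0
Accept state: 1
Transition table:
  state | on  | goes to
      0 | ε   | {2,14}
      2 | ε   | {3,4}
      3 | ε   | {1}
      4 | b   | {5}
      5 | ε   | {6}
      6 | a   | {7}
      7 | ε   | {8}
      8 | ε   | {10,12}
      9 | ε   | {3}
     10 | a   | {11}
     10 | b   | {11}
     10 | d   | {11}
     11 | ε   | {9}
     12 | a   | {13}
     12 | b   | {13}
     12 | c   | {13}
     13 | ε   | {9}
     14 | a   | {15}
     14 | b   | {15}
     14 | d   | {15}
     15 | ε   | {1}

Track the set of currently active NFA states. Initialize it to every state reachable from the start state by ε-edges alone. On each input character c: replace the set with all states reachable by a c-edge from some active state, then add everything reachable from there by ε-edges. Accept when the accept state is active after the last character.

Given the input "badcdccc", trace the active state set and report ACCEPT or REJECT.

Answer: REJECT

Steps:
S₀ = ε-closure({0}) = {0,1,2,3,4,14}
'b' @ 1: {1,5,6,15}  ✓accept
'a' @ 2: {7,8,10,12}
'd' @ 3: {1,3,9,11}  ✓accept
'c' @ 4: {}  — state set empty
rest 'dccc' ignored (set empty)
final: {}; accept 1 not in set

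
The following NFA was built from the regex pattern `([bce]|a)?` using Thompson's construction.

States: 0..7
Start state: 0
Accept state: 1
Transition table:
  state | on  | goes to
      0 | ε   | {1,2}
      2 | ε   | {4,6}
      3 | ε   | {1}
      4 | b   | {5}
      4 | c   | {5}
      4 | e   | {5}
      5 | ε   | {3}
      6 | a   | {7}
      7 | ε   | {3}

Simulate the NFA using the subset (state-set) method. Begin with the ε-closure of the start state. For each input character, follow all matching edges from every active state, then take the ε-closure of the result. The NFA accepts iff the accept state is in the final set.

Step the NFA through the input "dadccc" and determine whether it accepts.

Answer: REJECT

Derivation:
start: ε-closure({0}) = {0,1,2,4,6}
'd' @ 1: {}  — dead — no transitions
rest 'adccc' ignored (set empty)
after full input: {}  (accept=1 not in)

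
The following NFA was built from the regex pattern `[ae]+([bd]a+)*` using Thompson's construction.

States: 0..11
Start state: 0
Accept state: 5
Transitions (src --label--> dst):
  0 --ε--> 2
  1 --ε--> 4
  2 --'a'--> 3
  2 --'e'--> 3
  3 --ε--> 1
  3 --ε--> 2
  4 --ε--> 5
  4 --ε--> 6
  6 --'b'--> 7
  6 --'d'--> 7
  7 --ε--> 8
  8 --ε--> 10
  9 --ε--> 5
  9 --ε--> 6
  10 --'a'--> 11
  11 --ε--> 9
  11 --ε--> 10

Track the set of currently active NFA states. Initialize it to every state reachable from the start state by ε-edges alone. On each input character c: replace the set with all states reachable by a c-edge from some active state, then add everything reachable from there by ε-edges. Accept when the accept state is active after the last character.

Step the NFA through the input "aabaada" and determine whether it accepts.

initial (ε-close {0}): {0,2}
'a' @ 1: {1,2,3,4,5,6}  [accepting]
'a' @ 2: {1,2,3,4,5,6}  [accepting]
'b' @ 3: {7,8,10}
'a' @ 4: {5,6,9,10,11}  [accepting]
'a' @ 5: {5,6,9,10,11}  [accepting]
'd' @ 6: {7,8,10}
'a' @ 7: {5,6,9,10,11}  [accepting]
end set {5,6,9,10,11} — state 5 in

Answer: ACCEPT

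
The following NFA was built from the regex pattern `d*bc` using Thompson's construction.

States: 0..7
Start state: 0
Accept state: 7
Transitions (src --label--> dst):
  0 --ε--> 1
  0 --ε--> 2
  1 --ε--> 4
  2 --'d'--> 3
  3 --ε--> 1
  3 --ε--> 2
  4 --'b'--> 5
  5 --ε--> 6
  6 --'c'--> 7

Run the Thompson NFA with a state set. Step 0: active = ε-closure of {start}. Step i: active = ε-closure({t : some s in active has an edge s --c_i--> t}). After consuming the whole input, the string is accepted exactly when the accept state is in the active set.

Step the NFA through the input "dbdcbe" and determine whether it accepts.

initial (ε-close {0}): {0,1,2,4}
'd' @ 1: {1,2,3,4}
'b' @ 2: {5,6}
'd' @ 3: {}  — dead — no transitions
rest 'cbe' ignored (set empty)
after full input: {}  (accept=7 not in)

Answer: REJECT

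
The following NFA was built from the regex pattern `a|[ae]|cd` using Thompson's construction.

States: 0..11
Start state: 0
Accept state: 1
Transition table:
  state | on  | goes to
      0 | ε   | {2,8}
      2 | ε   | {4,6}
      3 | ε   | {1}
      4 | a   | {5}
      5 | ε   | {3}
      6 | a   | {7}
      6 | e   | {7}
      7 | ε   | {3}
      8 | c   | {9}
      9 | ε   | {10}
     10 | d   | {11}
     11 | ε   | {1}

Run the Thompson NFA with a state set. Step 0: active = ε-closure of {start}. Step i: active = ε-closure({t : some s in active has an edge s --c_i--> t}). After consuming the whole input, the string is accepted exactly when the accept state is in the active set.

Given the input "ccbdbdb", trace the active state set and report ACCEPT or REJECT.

Answer: REJECT

Derivation:
S₀ = ε-closure({0}) = {0,2,4,6,8}
'c' @ 1: {9,10}
'c' @ 2: {}  — state set empty
rest 'bdbdb' ignored (set empty)
end set {} — state 1 not in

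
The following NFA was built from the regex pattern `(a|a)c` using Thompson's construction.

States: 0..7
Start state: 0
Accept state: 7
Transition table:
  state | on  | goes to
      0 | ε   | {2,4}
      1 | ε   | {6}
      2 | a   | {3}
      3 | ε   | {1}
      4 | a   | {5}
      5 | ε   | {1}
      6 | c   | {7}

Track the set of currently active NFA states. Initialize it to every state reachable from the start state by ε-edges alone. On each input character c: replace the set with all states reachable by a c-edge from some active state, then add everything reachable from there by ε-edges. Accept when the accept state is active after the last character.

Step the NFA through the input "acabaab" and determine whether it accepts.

S₀ = ε-closure({0}) = {0,2,4}
'a' @ 1: {1,3,5,6}
'c' @ 2: {7}  ✓accept
'a' @ 3: {}  — dead — no transitions
rest 'baab' ignored (set empty)
after full input: {}  (accept=7 not in)

Answer: REJECT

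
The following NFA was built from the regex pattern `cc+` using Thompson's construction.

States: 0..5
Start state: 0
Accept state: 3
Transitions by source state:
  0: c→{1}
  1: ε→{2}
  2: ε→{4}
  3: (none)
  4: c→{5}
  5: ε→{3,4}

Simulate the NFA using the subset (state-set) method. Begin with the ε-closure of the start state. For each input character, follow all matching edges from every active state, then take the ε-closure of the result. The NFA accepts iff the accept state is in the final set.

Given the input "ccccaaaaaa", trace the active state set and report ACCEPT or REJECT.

start: ε-closure({0}) = {0}
'c' @ 1: {1,2,4}
'c' @ 2: {3,4,5}  (accept∈set)
'c' @ 3: {3,4,5}  (accept∈set)
'c' @ 4: {3,4,5}  (accept∈set)
'a' @ 5: {}  — no active states
rest 'aaaaa' ignored (set empty)
after full input: {}  (accept=3 not in)

Answer: REJECT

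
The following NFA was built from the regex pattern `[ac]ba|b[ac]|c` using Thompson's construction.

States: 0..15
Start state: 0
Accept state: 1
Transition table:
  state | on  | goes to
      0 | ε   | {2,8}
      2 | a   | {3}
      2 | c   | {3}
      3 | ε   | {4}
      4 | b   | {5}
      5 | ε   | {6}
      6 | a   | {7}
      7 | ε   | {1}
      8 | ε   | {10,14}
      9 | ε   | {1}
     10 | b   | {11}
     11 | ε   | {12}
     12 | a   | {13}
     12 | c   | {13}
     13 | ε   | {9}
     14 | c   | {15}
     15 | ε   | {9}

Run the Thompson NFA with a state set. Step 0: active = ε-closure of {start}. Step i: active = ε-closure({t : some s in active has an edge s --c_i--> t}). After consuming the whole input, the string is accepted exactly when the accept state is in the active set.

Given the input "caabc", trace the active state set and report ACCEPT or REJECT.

Answer: REJECT

Trace:
S₀ = ε-closure({0}) = {0,2,8,10,14}
'c' @ 1: {1,3,4,9,15}  ✓accept
'a' @ 2: {}  — state set empty
rest 'abc' ignored (set empty)
final: {}; accept 1 not in set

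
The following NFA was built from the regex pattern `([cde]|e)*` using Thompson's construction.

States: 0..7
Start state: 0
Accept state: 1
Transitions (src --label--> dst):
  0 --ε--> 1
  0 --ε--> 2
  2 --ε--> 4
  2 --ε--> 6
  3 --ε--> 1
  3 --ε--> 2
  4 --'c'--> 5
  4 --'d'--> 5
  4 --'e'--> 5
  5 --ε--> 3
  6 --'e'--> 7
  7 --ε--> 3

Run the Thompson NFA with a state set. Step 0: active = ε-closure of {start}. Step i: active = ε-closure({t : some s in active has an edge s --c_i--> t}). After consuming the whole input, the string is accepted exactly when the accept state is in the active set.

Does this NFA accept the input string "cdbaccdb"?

Answer: REJECT

Derivation:
initial (ε-close {0}): {0,1,2,4,6}
'c' @ 1: {1,2,3,4,5,6}  ✓accept
'd' @ 2: {1,2,3,4,5,6}  ✓accept
'b' @ 3: {}  — state set empty
rest 'accdb' ignored (set empty)
end set {} — state 1 not in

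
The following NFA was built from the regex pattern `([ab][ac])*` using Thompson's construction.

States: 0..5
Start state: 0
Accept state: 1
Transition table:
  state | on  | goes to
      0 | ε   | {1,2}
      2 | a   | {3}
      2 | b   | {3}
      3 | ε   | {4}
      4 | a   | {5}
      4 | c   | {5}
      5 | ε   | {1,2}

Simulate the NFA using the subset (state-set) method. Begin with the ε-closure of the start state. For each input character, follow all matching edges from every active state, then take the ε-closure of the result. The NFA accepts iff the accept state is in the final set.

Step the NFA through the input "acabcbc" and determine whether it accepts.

Answer: REJECT

Trace:
initial (ε-close {0}): {0,1,2}
'a' @ 1: {3,4}
'c' @ 2: {1,2,5}  ✓accept
'a' @ 3: {3,4}
'b' @ 4: {}  — no active states
rest 'cbc' ignored (set empty)
final: {}; accept 1 not in set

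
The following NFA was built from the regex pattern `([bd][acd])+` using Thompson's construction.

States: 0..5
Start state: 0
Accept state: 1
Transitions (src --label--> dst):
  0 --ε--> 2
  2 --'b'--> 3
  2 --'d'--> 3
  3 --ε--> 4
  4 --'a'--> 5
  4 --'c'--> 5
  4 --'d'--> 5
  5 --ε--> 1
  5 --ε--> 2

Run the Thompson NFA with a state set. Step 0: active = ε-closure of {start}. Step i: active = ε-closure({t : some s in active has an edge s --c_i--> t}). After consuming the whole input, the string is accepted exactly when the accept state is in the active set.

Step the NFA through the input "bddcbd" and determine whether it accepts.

Answer: ACCEPT

Trace:
start: ε-closure({0}) = {0,2}
'b' @ 1: {3,4}
'd' @ 2: {1,2,5}  ✓accept
'd' @ 3: {3,4}
'c' @ 4: {1,2,5}  ✓accept
'b' @ 5: {3,4}
'd' @ 6: {1,2,5}  ✓accept
after full input: {1,2,5}  (accept=1 in)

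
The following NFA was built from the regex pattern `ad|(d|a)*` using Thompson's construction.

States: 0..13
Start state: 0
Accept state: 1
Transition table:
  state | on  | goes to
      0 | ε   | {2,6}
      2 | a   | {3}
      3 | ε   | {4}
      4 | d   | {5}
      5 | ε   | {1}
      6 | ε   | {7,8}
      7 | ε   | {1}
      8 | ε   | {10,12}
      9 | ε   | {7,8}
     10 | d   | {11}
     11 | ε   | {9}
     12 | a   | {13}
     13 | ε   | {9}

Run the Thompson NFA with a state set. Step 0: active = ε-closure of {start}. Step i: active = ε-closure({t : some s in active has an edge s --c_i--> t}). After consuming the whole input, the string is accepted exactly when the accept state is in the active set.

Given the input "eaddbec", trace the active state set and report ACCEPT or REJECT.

Answer: REJECT

Steps:
initial (ε-close {0}): {0,1,2,6,7,8,10,12}
'e' @ 1: {}  — dead — no transitions
rest 'addbec' ignored (set empty)
final: {}; accept 1 not in set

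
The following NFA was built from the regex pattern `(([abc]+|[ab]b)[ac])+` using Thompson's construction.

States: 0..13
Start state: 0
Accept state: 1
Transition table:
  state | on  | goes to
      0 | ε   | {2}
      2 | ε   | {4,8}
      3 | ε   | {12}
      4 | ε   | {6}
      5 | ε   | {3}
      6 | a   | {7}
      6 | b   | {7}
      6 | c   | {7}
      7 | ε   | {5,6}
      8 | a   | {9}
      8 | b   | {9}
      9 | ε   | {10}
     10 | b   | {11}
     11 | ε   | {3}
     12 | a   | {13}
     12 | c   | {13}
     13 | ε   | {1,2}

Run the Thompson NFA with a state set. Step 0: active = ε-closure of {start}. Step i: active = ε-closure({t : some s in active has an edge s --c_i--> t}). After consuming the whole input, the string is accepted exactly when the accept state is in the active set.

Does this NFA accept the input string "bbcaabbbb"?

start: ε-closure({0}) = {0,2,4,6,8}
'b' @ 1: {3,5,6,7,9,10,12}
'b' @ 2: {3,5,6,7,11,12}
'c' @ 3: {1,2,3,4,5,6,7,8,12,13}  ✓accept
'a' @ 4: {1,2,3,4,5,6,7,8,9,10,12,13}  ✓accept
'a' @ 5: {1,2,3,4,5,6,7,8,9,10,12,13}  ✓accept
'b' @ 6: {3,5,6,7,9,10,11,12}
'b' @ 7: {3,5,6,7,11,12}
'b' @ 8: {3,5,6,7,12}
'b' @ 9: {3,5,6,7,12}
final: {3,5,6,7,12}; accept 1 not in set

Answer: REJECT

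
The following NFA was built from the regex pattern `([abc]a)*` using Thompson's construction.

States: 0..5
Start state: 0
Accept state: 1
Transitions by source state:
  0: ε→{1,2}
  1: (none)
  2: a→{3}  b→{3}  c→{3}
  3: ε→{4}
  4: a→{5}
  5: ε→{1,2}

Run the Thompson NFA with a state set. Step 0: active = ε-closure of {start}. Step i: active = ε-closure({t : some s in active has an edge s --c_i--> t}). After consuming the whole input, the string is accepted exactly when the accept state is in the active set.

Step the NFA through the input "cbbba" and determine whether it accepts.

Answer: REJECT

Steps:
start: ε-closure({0}) = {0,1,2}
'c' @ 1: {3,4}
'b' @ 2: {}  — state set empty
rest 'bba' ignored (set empty)
after full input: {}  (accept=1 not in)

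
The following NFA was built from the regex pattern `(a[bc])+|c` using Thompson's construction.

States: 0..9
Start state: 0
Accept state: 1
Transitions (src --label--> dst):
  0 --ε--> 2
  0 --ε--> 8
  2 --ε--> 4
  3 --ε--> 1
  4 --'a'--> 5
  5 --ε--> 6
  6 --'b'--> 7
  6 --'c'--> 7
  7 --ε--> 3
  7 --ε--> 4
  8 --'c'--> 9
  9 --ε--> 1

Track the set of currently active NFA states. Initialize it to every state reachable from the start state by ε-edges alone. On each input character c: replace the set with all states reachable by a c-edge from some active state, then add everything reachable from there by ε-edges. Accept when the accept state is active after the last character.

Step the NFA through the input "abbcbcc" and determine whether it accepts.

initial (ε-close {0}): {0,2,4,8}
'a' @ 1: {5,6}
'b' @ 2: {1,3,4,7}  [accepting]
'b' @ 3: {}  — state set empty
rest 'cbcc' ignored (set empty)
after full input: {}  (accept=1 not in)

Answer: REJECT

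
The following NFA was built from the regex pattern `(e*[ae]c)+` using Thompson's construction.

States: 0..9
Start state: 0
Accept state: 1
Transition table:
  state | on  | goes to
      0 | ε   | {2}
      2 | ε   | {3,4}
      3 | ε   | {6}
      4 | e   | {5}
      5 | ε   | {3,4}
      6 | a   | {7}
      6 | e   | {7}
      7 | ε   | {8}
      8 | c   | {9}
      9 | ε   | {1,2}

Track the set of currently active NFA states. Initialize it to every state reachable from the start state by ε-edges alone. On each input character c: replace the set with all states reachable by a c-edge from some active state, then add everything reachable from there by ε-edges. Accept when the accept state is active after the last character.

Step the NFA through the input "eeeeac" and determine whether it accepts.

Answer: ACCEPT

Steps:
initial (ε-close {0}): {0,2,3,4,6}
'e' @ 1: {3,4,5,6,7,8}
'e' @ 2: {3,4,5,6,7,8}
'e' @ 3: {3,4,5,6,7,8}
'e' @ 4: {3,4,5,6,7,8}
'a' @ 5: {7,8}
'c' @ 6: {1,2,3,4,6,9}  (accept∈set)
after full input: {1,2,3,4,6,9}  (accept=1 in)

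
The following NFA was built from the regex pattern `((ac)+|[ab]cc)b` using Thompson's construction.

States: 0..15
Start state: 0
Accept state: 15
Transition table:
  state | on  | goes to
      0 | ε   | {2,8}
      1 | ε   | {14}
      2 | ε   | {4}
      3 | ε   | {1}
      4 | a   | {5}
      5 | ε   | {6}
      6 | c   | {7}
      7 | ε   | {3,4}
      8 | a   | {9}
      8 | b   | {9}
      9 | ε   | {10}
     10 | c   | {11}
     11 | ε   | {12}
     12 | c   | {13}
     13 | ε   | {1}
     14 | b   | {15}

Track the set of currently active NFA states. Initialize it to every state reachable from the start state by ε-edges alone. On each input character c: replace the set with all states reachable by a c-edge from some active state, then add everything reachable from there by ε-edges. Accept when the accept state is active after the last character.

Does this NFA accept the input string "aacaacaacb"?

Answer: REJECT

Trace:
S₀ = ε-closure({0}) = {0,2,4,8}
'a' @ 1: {5,6,9,10}
'a' @ 2: {}  — no active states
rest 'caacaacb' ignored (set empty)
final: {}; accept 15 not in set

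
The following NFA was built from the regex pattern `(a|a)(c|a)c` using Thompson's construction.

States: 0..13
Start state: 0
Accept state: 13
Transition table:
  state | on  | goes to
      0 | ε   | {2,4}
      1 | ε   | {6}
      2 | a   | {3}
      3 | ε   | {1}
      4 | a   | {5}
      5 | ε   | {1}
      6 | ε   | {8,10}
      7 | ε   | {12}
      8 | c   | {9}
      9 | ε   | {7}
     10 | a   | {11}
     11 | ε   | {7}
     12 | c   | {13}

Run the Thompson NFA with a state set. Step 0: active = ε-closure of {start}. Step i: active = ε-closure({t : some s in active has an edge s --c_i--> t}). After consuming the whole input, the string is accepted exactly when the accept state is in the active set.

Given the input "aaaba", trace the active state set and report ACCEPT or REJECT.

Answer: REJECT

Steps:
initial (ε-close {0}): {0,2,4}
'a' @ 1: {1,3,5,6,8,10}
'a' @ 2: {7,11,12}
'a' @ 3: {}  — dead — no transitions
rest 'ba' ignored (set empty)
after full input: {}  (accept=13 not in)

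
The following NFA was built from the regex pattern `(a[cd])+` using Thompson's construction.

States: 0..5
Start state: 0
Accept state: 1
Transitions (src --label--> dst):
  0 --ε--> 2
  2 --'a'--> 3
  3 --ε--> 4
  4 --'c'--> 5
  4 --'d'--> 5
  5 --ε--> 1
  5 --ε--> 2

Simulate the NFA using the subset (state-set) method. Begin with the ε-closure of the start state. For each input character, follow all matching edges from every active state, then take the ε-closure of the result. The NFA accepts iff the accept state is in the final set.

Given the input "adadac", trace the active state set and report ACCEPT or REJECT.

start: ε-closure({0}) = {0,2}
'a' @ 1: {3,4}
'd' @ 2: {1,2,5}  ✓accept
'a' @ 3: {3,4}
'd' @ 4: {1,2,5}  ✓accept
'a' @ 5: {3,4}
'c' @ 6: {1,2,5}  ✓accept
final: {1,2,5}; accept 1 in set

Answer: ACCEPT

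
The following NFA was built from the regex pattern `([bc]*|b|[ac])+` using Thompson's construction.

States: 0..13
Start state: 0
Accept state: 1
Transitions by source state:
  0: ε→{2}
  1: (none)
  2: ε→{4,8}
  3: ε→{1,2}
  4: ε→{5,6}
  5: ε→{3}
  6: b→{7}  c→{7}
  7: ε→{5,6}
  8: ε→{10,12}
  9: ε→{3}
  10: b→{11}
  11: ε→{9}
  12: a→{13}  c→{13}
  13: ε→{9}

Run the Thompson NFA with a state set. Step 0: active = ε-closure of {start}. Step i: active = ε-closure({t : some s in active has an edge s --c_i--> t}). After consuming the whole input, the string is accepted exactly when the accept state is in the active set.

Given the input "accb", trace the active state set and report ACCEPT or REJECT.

start: ε-closure({0}) = {0,1,2,3,4,5,6,8,10,12}
'a' @ 1: {1,2,3,4,5,6,8,9,10,12,13}  ✓accept
'c' @ 2: {1,2,3,4,5,6,7,8,9,10,12,13}  ✓accept
'c' @ 3: {1,2,3,4,5,6,7,8,9,10,12,13}  ✓accept
'b' @ 4: {1,2,3,4,5,6,7,8,9,10,11,12}  ✓accept
after full input: {1,2,3,4,5,6,7,8,9,10,11,12}  (accept=1 in)

Answer: ACCEPT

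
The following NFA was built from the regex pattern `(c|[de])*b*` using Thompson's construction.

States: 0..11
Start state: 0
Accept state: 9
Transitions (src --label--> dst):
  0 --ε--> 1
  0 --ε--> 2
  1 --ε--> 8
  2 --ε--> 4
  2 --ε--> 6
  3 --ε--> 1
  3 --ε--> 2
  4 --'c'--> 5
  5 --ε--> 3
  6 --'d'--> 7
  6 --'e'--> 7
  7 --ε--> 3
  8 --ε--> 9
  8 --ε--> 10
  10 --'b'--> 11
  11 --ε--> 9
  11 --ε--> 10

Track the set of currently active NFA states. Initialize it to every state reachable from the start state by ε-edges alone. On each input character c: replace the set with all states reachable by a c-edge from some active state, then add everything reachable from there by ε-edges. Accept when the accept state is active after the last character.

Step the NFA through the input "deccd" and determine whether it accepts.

S₀ = ε-closure({0}) = {0,1,2,4,6,8,9,10}
'd' @ 1: {1,2,3,4,6,7,8,9,10}  [accepting]
'e' @ 2: {1,2,3,4,6,7,8,9,10}  [accepting]
'c' @ 3: {1,2,3,4,5,6,8,9,10}  [accepting]
'c' @ 4: {1,2,3,4,5,6,8,9,10}  [accepting]
'd' @ 5: {1,2,3,4,6,7,8,9,10}  [accepting]
end set {1,2,3,4,6,7,8,9,10} — state 9 in

Answer: ACCEPT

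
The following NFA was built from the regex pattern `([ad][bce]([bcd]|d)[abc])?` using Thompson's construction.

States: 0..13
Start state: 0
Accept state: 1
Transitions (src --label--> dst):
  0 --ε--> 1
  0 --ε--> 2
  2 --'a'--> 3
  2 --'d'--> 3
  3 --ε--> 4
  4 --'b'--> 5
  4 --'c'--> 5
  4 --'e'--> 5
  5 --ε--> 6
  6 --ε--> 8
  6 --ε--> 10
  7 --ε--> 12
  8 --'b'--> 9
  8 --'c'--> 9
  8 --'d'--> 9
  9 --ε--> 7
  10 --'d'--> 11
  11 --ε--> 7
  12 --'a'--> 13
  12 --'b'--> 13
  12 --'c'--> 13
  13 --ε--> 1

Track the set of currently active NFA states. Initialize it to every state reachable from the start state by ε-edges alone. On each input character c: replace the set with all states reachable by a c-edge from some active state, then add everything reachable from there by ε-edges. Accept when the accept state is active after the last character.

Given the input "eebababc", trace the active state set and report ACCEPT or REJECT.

Answer: REJECT

Steps:
initial (ε-close {0}): {0,1,2}
'e' @ 1: {}  — no active states
rest 'ebababc' ignored (set empty)
after full input: {}  (accept=1 not in)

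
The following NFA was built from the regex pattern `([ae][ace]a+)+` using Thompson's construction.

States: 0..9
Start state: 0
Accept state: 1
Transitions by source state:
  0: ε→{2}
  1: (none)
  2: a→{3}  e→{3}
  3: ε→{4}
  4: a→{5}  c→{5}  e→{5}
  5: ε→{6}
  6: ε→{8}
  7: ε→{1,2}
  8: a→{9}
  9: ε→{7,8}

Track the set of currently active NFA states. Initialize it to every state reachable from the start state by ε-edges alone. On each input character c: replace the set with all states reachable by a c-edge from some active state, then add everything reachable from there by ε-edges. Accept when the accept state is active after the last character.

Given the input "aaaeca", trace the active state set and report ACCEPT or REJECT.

Answer: ACCEPT

Derivation:
start: ε-closure({0}) = {0,2}
'a' @ 1: {3,4}
'a' @ 2: {5,6,8}
'a' @ 3: {1,2,7,8,9}  ✓accept
'e' @ 4: {3,4}
'c' @ 5: {5,6,8}
'a' @ 6: {1,2,7,8,9}  ✓accept
final: {1,2,7,8,9}; accept 1 in set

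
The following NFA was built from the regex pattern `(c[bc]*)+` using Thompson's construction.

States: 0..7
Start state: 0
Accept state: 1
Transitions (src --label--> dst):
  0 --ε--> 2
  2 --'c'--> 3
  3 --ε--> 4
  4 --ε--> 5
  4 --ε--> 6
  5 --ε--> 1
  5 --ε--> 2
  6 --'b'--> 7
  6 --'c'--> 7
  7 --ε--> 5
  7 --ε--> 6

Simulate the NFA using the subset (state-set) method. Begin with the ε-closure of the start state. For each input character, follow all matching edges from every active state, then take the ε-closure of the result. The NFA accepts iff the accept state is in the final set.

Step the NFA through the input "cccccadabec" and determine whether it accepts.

start: ε-closure({0}) = {0,2}
'c' @ 1: {1,2,3,4,5,6}  [accepting]
'c' @ 2: {1,2,3,4,5,6,7}  [accepting]
'c' @ 3: {1,2,3,4,5,6,7}  [accepting]
'c' @ 4: {1,2,3,4,5,6,7}  [accepting]
'c' @ 5: {1,2,3,4,5,6,7}  [accepting]
'a' @ 6: {}  — no active states
rest 'dabec' ignored (set empty)
after full input: {}  (accept=1 not in)

Answer: REJECT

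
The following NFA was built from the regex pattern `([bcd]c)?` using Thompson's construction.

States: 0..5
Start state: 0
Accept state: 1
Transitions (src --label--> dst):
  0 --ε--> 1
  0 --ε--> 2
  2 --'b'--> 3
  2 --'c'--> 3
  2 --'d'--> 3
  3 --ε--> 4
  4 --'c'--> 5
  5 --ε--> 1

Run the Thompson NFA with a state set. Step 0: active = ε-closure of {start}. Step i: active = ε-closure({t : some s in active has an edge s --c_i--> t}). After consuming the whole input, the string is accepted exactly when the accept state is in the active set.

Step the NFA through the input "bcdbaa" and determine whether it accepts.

S₀ = ε-closure({0}) = {0,1,2}
'b' @ 1: {3,4}
'c' @ 2: {1,5}  (accept∈set)
'd' @ 3: {}  — no active states
rest 'baa' ignored (set empty)
after full input: {}  (accept=1 not in)

Answer: REJECT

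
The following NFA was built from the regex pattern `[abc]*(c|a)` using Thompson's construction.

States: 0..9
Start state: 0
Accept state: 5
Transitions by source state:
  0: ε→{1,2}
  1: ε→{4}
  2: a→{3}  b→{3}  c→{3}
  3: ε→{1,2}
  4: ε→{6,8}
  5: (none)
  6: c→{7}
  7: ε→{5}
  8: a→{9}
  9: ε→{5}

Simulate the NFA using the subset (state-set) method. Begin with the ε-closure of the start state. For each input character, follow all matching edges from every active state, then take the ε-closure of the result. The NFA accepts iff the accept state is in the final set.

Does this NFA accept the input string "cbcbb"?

S₀ = ε-closure({0}) = {0,1,2,4,6,8}
'c' @ 1: {1,2,3,4,5,6,7,8}  [accepting]
'b' @ 2: {1,2,3,4,6,8}
'c' @ 3: {1,2,3,4,5,6,7,8}  [accepting]
'b' @ 4: {1,2,3,4,6,8}
'b' @ 5: {1,2,3,4,6,8}
end set {1,2,3,4,6,8} — state 5 not in

Answer: REJECT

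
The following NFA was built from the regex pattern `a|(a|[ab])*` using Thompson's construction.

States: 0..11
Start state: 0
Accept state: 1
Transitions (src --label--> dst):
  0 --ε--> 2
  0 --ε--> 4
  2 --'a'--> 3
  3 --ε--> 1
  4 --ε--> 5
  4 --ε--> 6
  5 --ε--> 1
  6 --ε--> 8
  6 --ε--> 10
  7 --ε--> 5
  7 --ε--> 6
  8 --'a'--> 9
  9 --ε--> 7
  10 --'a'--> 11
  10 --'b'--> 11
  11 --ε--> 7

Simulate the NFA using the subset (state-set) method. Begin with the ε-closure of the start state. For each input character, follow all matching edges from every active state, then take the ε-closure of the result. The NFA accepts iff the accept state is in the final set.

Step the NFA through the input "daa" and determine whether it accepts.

Answer: REJECT

Derivation:
S₀ = ε-closure({0}) = {0,1,2,4,5,6,8,10}
'd' @ 1: {}  — dead — no transitions
rest 'aa' ignored (set empty)
after full input: {}  (accept=1 not in)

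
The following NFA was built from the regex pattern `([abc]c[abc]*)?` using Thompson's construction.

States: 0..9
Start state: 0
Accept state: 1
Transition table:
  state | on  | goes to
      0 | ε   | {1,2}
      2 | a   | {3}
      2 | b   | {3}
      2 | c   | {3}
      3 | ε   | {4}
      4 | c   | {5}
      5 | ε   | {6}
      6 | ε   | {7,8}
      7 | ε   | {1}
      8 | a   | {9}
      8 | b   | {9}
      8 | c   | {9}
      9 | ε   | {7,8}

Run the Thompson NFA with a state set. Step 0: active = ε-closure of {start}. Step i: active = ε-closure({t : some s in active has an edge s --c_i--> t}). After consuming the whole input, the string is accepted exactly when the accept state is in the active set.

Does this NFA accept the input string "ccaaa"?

S₀ = ε-closure({0}) = {0,1,2}
'c' @ 1: {3,4}
'c' @ 2: {1,5,6,7,8}  [accepting]
'a' @ 3: {1,7,8,9}  [accepting]
'a' @ 4: {1,7,8,9}  [accepting]
'a' @ 5: {1,7,8,9}  [accepting]
end set {1,7,8,9} — state 1 in

Answer: ACCEPT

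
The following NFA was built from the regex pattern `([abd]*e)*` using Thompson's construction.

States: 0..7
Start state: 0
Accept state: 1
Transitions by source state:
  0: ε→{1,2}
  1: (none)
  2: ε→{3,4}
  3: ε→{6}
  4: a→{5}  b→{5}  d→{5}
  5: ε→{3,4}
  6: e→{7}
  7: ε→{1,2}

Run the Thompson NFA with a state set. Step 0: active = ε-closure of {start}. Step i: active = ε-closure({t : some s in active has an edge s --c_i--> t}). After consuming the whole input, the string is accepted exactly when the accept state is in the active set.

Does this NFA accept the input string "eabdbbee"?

Answer: ACCEPT

Trace:
start: ε-closure({0}) = {0,1,2,3,4,6}
'e' @ 1: {1,2,3,4,6,7}  ✓accept
'a' @ 2: {3,4,5,6}
'b' @ 3: {3,4,5,6}
'd' @ 4: {3,4,5,6}
'b' @ 5: {3,4,5,6}
'b' @ 6: {3,4,5,6}
'e' @ 7: {1,2,3,4,6,7}  ✓accept
'e' @ 8: {1,2,3,4,6,7}  ✓accept
end set {1,2,3,4,6,7} — state 1 in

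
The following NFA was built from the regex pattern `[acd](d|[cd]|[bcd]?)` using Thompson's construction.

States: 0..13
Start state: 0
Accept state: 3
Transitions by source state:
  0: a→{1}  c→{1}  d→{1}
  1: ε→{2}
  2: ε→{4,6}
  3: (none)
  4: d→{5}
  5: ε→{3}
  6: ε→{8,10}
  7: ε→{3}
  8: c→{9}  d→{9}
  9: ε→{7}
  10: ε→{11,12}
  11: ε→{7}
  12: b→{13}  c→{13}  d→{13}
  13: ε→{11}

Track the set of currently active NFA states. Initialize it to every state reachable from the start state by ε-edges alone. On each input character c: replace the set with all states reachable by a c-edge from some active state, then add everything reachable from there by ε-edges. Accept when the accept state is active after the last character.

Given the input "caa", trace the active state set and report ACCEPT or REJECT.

initial (ε-close {0}): {0}
'c' @ 1: {1,2,3,4,6,7,8,10,11,12}  ✓accept
'a' @ 2: {}  — no active states
rest 'a' ignored (set empty)
after full input: {}  (accept=3 not in)

Answer: REJECT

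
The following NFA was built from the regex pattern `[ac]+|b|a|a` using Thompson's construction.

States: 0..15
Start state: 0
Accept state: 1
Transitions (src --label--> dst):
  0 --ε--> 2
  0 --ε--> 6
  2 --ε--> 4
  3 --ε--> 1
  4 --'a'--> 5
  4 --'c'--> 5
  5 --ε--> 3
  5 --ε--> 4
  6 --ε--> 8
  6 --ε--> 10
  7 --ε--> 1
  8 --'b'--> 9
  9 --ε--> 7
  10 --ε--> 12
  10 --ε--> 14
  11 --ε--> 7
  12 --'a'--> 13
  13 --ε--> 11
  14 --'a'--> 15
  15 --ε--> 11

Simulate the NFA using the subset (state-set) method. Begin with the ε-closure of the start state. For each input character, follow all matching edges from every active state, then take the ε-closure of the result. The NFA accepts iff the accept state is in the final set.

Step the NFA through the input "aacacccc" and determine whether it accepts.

start: ε-closure({0}) = {0,2,4,6,8,10,12,14}
'a' @ 1: {1,3,4,5,7,11,13,15}  [accepting]
'a' @ 2: {1,3,4,5}  [accepting]
'c' @ 3: {1,3,4,5}  [accepting]
'a' @ 4: {1,3,4,5}  [accepting]
'c' @ 5: {1,3,4,5}  [accepting]
'c' @ 6: {1,3,4,5}  [accepting]
'c' @ 7: {1,3,4,5}  [accepting]
'c' @ 8: {1,3,4,5}  [accepting]
final: {1,3,4,5}; accept 1 in set

Answer: ACCEPT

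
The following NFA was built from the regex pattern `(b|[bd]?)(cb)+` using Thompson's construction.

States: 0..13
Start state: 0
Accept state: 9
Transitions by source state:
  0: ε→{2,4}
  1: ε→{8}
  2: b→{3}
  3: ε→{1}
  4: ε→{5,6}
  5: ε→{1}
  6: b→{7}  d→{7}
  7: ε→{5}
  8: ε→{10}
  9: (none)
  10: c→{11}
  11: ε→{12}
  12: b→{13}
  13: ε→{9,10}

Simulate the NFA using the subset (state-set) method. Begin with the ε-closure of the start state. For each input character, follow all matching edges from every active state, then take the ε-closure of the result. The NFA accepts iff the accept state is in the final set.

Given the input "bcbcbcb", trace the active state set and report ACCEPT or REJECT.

start: ε-closure({0}) = {0,1,2,4,5,6,8,10}
'b' @ 1: {1,3,5,7,8,10}
'c' @ 2: {11,12}
'b' @ 3: {9,10,13}  ✓accept
'c' @ 4: {11,12}
'b' @ 5: {9,10,13}  ✓accept
'c' @ 6: {11,12}
'b' @ 7: {9,10,13}  ✓accept
final: {9,10,13}; accept 9 in set

Answer: ACCEPT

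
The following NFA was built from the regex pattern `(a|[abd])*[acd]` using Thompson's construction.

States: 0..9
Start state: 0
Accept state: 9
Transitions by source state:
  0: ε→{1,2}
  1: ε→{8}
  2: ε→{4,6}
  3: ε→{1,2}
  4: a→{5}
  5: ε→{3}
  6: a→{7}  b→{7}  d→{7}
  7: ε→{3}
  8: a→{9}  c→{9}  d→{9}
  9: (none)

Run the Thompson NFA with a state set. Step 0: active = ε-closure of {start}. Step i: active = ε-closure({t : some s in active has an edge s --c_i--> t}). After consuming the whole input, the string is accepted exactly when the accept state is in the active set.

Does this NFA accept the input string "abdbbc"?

S₀ = ε-closure({0}) = {0,1,2,4,6,8}
'a' @ 1: {1,2,3,4,5,6,7,8,9}  ✓accept
'b' @ 2: {1,2,3,4,6,7,8}
'd' @ 3: {1,2,3,4,6,7,8,9}  ✓accept
'b' @ 4: {1,2,3,4,6,7,8}
'b' @ 5: {1,2,3,4,6,7,8}
'c' @ 6: {9}  ✓accept
after full input: {9}  (accept=9 in)

Answer: ACCEPT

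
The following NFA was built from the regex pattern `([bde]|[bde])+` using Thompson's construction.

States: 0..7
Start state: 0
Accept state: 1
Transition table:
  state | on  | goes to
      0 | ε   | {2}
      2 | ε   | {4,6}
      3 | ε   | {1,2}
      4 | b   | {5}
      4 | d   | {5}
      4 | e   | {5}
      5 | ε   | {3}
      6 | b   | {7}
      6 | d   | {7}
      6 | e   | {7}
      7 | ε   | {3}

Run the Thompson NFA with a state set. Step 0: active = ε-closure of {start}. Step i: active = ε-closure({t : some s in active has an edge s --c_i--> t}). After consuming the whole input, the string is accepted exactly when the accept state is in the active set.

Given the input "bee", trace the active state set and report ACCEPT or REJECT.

start: ε-closure({0}) = {0,2,4,6}
'b' @ 1: {1,2,3,4,5,6,7}  [accepting]
'e' @ 2: {1,2,3,4,5,6,7}  [accepting]
'e' @ 3: {1,2,3,4,5,6,7}  [accepting]
final: {1,2,3,4,5,6,7}; accept 1 in set

Answer: ACCEPT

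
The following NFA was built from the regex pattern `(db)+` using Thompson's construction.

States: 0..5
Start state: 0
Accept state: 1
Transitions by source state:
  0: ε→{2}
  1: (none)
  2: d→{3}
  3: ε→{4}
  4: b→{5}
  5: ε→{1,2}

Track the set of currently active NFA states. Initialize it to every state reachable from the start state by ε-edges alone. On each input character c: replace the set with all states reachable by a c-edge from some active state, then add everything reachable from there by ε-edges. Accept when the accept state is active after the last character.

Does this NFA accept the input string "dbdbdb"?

start: ε-closure({0}) = {0,2}
'd' @ 1: {3,4}
'b' @ 2: {1,2,5}  ✓accept
'd' @ 3: {3,4}
'b' @ 4: {1,2,5}  ✓accept
'd' @ 5: {3,4}
'b' @ 6: {1,2,5}  ✓accept
end set {1,2,5} — state 1 in

Answer: ACCEPT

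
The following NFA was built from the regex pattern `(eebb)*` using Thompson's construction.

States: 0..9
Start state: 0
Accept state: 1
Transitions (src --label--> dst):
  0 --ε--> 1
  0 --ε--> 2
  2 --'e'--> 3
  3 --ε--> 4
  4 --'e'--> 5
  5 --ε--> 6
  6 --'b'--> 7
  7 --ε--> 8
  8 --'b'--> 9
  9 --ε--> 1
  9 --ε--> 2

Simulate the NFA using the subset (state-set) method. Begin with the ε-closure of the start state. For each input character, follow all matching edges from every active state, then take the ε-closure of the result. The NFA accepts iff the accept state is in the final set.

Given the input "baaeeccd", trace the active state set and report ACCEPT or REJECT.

start: ε-closure({0}) = {0,1,2}
'b' @ 1: {}  — state set empty
rest 'aaeeccd' ignored (set empty)
final: {}; accept 1 not in set

Answer: REJECT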